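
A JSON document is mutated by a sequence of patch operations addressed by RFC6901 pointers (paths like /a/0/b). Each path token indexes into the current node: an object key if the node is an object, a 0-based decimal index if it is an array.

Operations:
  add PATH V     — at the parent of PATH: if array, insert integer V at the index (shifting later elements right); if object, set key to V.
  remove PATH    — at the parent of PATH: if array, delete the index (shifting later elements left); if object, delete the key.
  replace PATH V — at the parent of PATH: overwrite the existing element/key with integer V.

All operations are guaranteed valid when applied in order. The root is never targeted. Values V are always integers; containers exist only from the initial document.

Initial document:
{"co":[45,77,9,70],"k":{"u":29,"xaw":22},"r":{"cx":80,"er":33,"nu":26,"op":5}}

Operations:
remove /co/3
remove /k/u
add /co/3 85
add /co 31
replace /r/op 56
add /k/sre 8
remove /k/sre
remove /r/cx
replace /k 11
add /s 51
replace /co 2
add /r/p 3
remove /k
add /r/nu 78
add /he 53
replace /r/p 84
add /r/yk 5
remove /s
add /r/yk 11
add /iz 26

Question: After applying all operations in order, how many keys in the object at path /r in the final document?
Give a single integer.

Answer: 5

Derivation:
After op 1 (remove /co/3): {"co":[45,77,9],"k":{"u":29,"xaw":22},"r":{"cx":80,"er":33,"nu":26,"op":5}}
After op 2 (remove /k/u): {"co":[45,77,9],"k":{"xaw":22},"r":{"cx":80,"er":33,"nu":26,"op":5}}
After op 3 (add /co/3 85): {"co":[45,77,9,85],"k":{"xaw":22},"r":{"cx":80,"er":33,"nu":26,"op":5}}
After op 4 (add /co 31): {"co":31,"k":{"xaw":22},"r":{"cx":80,"er":33,"nu":26,"op":5}}
After op 5 (replace /r/op 56): {"co":31,"k":{"xaw":22},"r":{"cx":80,"er":33,"nu":26,"op":56}}
After op 6 (add /k/sre 8): {"co":31,"k":{"sre":8,"xaw":22},"r":{"cx":80,"er":33,"nu":26,"op":56}}
After op 7 (remove /k/sre): {"co":31,"k":{"xaw":22},"r":{"cx":80,"er":33,"nu":26,"op":56}}
After op 8 (remove /r/cx): {"co":31,"k":{"xaw":22},"r":{"er":33,"nu":26,"op":56}}
After op 9 (replace /k 11): {"co":31,"k":11,"r":{"er":33,"nu":26,"op":56}}
After op 10 (add /s 51): {"co":31,"k":11,"r":{"er":33,"nu":26,"op":56},"s":51}
After op 11 (replace /co 2): {"co":2,"k":11,"r":{"er":33,"nu":26,"op":56},"s":51}
After op 12 (add /r/p 3): {"co":2,"k":11,"r":{"er":33,"nu":26,"op":56,"p":3},"s":51}
After op 13 (remove /k): {"co":2,"r":{"er":33,"nu":26,"op":56,"p":3},"s":51}
After op 14 (add /r/nu 78): {"co":2,"r":{"er":33,"nu":78,"op":56,"p":3},"s":51}
After op 15 (add /he 53): {"co":2,"he":53,"r":{"er":33,"nu":78,"op":56,"p":3},"s":51}
After op 16 (replace /r/p 84): {"co":2,"he":53,"r":{"er":33,"nu":78,"op":56,"p":84},"s":51}
After op 17 (add /r/yk 5): {"co":2,"he":53,"r":{"er":33,"nu":78,"op":56,"p":84,"yk":5},"s":51}
After op 18 (remove /s): {"co":2,"he":53,"r":{"er":33,"nu":78,"op":56,"p":84,"yk":5}}
After op 19 (add /r/yk 11): {"co":2,"he":53,"r":{"er":33,"nu":78,"op":56,"p":84,"yk":11}}
After op 20 (add /iz 26): {"co":2,"he":53,"iz":26,"r":{"er":33,"nu":78,"op":56,"p":84,"yk":11}}
Size at path /r: 5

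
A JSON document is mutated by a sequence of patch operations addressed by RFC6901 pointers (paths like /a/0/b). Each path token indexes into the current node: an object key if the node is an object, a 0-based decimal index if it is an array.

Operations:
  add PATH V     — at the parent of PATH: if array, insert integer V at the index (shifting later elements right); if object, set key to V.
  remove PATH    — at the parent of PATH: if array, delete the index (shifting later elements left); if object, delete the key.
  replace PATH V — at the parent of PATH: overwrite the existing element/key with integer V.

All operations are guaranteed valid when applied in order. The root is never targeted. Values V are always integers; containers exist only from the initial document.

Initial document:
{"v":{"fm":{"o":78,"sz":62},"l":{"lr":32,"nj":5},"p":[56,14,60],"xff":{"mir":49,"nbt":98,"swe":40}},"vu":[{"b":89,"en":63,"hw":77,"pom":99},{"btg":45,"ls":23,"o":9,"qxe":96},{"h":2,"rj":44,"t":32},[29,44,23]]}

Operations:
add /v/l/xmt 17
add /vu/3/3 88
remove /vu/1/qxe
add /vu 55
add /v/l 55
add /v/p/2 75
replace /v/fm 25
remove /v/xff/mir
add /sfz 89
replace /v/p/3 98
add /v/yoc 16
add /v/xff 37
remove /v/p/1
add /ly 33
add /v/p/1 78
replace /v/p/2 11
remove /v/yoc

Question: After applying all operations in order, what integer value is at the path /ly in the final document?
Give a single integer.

After op 1 (add /v/l/xmt 17): {"v":{"fm":{"o":78,"sz":62},"l":{"lr":32,"nj":5,"xmt":17},"p":[56,14,60],"xff":{"mir":49,"nbt":98,"swe":40}},"vu":[{"b":89,"en":63,"hw":77,"pom":99},{"btg":45,"ls":23,"o":9,"qxe":96},{"h":2,"rj":44,"t":32},[29,44,23]]}
After op 2 (add /vu/3/3 88): {"v":{"fm":{"o":78,"sz":62},"l":{"lr":32,"nj":5,"xmt":17},"p":[56,14,60],"xff":{"mir":49,"nbt":98,"swe":40}},"vu":[{"b":89,"en":63,"hw":77,"pom":99},{"btg":45,"ls":23,"o":9,"qxe":96},{"h":2,"rj":44,"t":32},[29,44,23,88]]}
After op 3 (remove /vu/1/qxe): {"v":{"fm":{"o":78,"sz":62},"l":{"lr":32,"nj":5,"xmt":17},"p":[56,14,60],"xff":{"mir":49,"nbt":98,"swe":40}},"vu":[{"b":89,"en":63,"hw":77,"pom":99},{"btg":45,"ls":23,"o":9},{"h":2,"rj":44,"t":32},[29,44,23,88]]}
After op 4 (add /vu 55): {"v":{"fm":{"o":78,"sz":62},"l":{"lr":32,"nj":5,"xmt":17},"p":[56,14,60],"xff":{"mir":49,"nbt":98,"swe":40}},"vu":55}
After op 5 (add /v/l 55): {"v":{"fm":{"o":78,"sz":62},"l":55,"p":[56,14,60],"xff":{"mir":49,"nbt":98,"swe":40}},"vu":55}
After op 6 (add /v/p/2 75): {"v":{"fm":{"o":78,"sz":62},"l":55,"p":[56,14,75,60],"xff":{"mir":49,"nbt":98,"swe":40}},"vu":55}
After op 7 (replace /v/fm 25): {"v":{"fm":25,"l":55,"p":[56,14,75,60],"xff":{"mir":49,"nbt":98,"swe":40}},"vu":55}
After op 8 (remove /v/xff/mir): {"v":{"fm":25,"l":55,"p":[56,14,75,60],"xff":{"nbt":98,"swe":40}},"vu":55}
After op 9 (add /sfz 89): {"sfz":89,"v":{"fm":25,"l":55,"p":[56,14,75,60],"xff":{"nbt":98,"swe":40}},"vu":55}
After op 10 (replace /v/p/3 98): {"sfz":89,"v":{"fm":25,"l":55,"p":[56,14,75,98],"xff":{"nbt":98,"swe":40}},"vu":55}
After op 11 (add /v/yoc 16): {"sfz":89,"v":{"fm":25,"l":55,"p":[56,14,75,98],"xff":{"nbt":98,"swe":40},"yoc":16},"vu":55}
After op 12 (add /v/xff 37): {"sfz":89,"v":{"fm":25,"l":55,"p":[56,14,75,98],"xff":37,"yoc":16},"vu":55}
After op 13 (remove /v/p/1): {"sfz":89,"v":{"fm":25,"l":55,"p":[56,75,98],"xff":37,"yoc":16},"vu":55}
After op 14 (add /ly 33): {"ly":33,"sfz":89,"v":{"fm":25,"l":55,"p":[56,75,98],"xff":37,"yoc":16},"vu":55}
After op 15 (add /v/p/1 78): {"ly":33,"sfz":89,"v":{"fm":25,"l":55,"p":[56,78,75,98],"xff":37,"yoc":16},"vu":55}
After op 16 (replace /v/p/2 11): {"ly":33,"sfz":89,"v":{"fm":25,"l":55,"p":[56,78,11,98],"xff":37,"yoc":16},"vu":55}
After op 17 (remove /v/yoc): {"ly":33,"sfz":89,"v":{"fm":25,"l":55,"p":[56,78,11,98],"xff":37},"vu":55}
Value at /ly: 33

Answer: 33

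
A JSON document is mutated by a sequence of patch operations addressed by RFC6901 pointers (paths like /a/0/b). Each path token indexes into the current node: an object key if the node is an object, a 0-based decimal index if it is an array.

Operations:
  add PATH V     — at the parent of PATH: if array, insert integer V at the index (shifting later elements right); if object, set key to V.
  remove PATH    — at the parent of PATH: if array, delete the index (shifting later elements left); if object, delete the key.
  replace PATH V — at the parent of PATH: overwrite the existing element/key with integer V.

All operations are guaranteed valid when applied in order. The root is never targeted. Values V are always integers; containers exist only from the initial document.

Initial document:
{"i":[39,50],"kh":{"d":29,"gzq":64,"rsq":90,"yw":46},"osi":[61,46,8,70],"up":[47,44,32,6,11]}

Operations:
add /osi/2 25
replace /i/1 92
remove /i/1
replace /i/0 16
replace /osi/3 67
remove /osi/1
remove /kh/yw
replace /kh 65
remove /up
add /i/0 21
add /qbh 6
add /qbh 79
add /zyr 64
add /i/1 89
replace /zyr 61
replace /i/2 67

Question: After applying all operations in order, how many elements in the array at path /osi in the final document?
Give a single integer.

Answer: 4

Derivation:
After op 1 (add /osi/2 25): {"i":[39,50],"kh":{"d":29,"gzq":64,"rsq":90,"yw":46},"osi":[61,46,25,8,70],"up":[47,44,32,6,11]}
After op 2 (replace /i/1 92): {"i":[39,92],"kh":{"d":29,"gzq":64,"rsq":90,"yw":46},"osi":[61,46,25,8,70],"up":[47,44,32,6,11]}
After op 3 (remove /i/1): {"i":[39],"kh":{"d":29,"gzq":64,"rsq":90,"yw":46},"osi":[61,46,25,8,70],"up":[47,44,32,6,11]}
After op 4 (replace /i/0 16): {"i":[16],"kh":{"d":29,"gzq":64,"rsq":90,"yw":46},"osi":[61,46,25,8,70],"up":[47,44,32,6,11]}
After op 5 (replace /osi/3 67): {"i":[16],"kh":{"d":29,"gzq":64,"rsq":90,"yw":46},"osi":[61,46,25,67,70],"up":[47,44,32,6,11]}
After op 6 (remove /osi/1): {"i":[16],"kh":{"d":29,"gzq":64,"rsq":90,"yw":46},"osi":[61,25,67,70],"up":[47,44,32,6,11]}
After op 7 (remove /kh/yw): {"i":[16],"kh":{"d":29,"gzq":64,"rsq":90},"osi":[61,25,67,70],"up":[47,44,32,6,11]}
After op 8 (replace /kh 65): {"i":[16],"kh":65,"osi":[61,25,67,70],"up":[47,44,32,6,11]}
After op 9 (remove /up): {"i":[16],"kh":65,"osi":[61,25,67,70]}
After op 10 (add /i/0 21): {"i":[21,16],"kh":65,"osi":[61,25,67,70]}
After op 11 (add /qbh 6): {"i":[21,16],"kh":65,"osi":[61,25,67,70],"qbh":6}
After op 12 (add /qbh 79): {"i":[21,16],"kh":65,"osi":[61,25,67,70],"qbh":79}
After op 13 (add /zyr 64): {"i":[21,16],"kh":65,"osi":[61,25,67,70],"qbh":79,"zyr":64}
After op 14 (add /i/1 89): {"i":[21,89,16],"kh":65,"osi":[61,25,67,70],"qbh":79,"zyr":64}
After op 15 (replace /zyr 61): {"i":[21,89,16],"kh":65,"osi":[61,25,67,70],"qbh":79,"zyr":61}
After op 16 (replace /i/2 67): {"i":[21,89,67],"kh":65,"osi":[61,25,67,70],"qbh":79,"zyr":61}
Size at path /osi: 4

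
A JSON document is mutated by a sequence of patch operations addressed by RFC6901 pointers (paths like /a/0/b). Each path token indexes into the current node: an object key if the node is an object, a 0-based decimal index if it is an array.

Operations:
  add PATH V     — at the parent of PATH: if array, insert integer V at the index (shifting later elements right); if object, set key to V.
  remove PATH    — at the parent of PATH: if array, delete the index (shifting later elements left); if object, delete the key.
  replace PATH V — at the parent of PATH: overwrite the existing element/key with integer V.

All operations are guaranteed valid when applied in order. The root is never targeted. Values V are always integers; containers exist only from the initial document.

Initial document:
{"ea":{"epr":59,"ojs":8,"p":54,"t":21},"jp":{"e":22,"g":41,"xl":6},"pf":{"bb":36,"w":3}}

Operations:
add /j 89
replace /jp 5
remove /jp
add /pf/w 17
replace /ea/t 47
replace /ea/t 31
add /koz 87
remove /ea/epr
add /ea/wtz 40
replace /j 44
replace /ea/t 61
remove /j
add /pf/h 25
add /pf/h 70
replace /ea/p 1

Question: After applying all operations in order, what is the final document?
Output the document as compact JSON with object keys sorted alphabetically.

After op 1 (add /j 89): {"ea":{"epr":59,"ojs":8,"p":54,"t":21},"j":89,"jp":{"e":22,"g":41,"xl":6},"pf":{"bb":36,"w":3}}
After op 2 (replace /jp 5): {"ea":{"epr":59,"ojs":8,"p":54,"t":21},"j":89,"jp":5,"pf":{"bb":36,"w":3}}
After op 3 (remove /jp): {"ea":{"epr":59,"ojs":8,"p":54,"t":21},"j":89,"pf":{"bb":36,"w":3}}
After op 4 (add /pf/w 17): {"ea":{"epr":59,"ojs":8,"p":54,"t":21},"j":89,"pf":{"bb":36,"w":17}}
After op 5 (replace /ea/t 47): {"ea":{"epr":59,"ojs":8,"p":54,"t":47},"j":89,"pf":{"bb":36,"w":17}}
After op 6 (replace /ea/t 31): {"ea":{"epr":59,"ojs":8,"p":54,"t":31},"j":89,"pf":{"bb":36,"w":17}}
After op 7 (add /koz 87): {"ea":{"epr":59,"ojs":8,"p":54,"t":31},"j":89,"koz":87,"pf":{"bb":36,"w":17}}
After op 8 (remove /ea/epr): {"ea":{"ojs":8,"p":54,"t":31},"j":89,"koz":87,"pf":{"bb":36,"w":17}}
After op 9 (add /ea/wtz 40): {"ea":{"ojs":8,"p":54,"t":31,"wtz":40},"j":89,"koz":87,"pf":{"bb":36,"w":17}}
After op 10 (replace /j 44): {"ea":{"ojs":8,"p":54,"t":31,"wtz":40},"j":44,"koz":87,"pf":{"bb":36,"w":17}}
After op 11 (replace /ea/t 61): {"ea":{"ojs":8,"p":54,"t":61,"wtz":40},"j":44,"koz":87,"pf":{"bb":36,"w":17}}
After op 12 (remove /j): {"ea":{"ojs":8,"p":54,"t":61,"wtz":40},"koz":87,"pf":{"bb":36,"w":17}}
After op 13 (add /pf/h 25): {"ea":{"ojs":8,"p":54,"t":61,"wtz":40},"koz":87,"pf":{"bb":36,"h":25,"w":17}}
After op 14 (add /pf/h 70): {"ea":{"ojs":8,"p":54,"t":61,"wtz":40},"koz":87,"pf":{"bb":36,"h":70,"w":17}}
After op 15 (replace /ea/p 1): {"ea":{"ojs":8,"p":1,"t":61,"wtz":40},"koz":87,"pf":{"bb":36,"h":70,"w":17}}

Answer: {"ea":{"ojs":8,"p":1,"t":61,"wtz":40},"koz":87,"pf":{"bb":36,"h":70,"w":17}}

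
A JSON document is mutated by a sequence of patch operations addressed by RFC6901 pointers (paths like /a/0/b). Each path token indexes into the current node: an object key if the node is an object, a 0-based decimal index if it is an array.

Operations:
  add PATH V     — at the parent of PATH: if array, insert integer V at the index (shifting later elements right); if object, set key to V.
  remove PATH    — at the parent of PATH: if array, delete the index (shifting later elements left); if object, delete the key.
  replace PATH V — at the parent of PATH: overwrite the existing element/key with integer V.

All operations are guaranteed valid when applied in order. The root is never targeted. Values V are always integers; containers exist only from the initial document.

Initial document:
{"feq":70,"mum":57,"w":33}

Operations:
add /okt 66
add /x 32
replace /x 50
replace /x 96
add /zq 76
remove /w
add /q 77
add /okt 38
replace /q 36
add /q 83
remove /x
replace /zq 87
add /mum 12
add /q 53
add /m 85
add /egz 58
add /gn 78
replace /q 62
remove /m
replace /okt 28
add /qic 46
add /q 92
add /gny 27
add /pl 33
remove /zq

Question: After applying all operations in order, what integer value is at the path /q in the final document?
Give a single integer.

After op 1 (add /okt 66): {"feq":70,"mum":57,"okt":66,"w":33}
After op 2 (add /x 32): {"feq":70,"mum":57,"okt":66,"w":33,"x":32}
After op 3 (replace /x 50): {"feq":70,"mum":57,"okt":66,"w":33,"x":50}
After op 4 (replace /x 96): {"feq":70,"mum":57,"okt":66,"w":33,"x":96}
After op 5 (add /zq 76): {"feq":70,"mum":57,"okt":66,"w":33,"x":96,"zq":76}
After op 6 (remove /w): {"feq":70,"mum":57,"okt":66,"x":96,"zq":76}
After op 7 (add /q 77): {"feq":70,"mum":57,"okt":66,"q":77,"x":96,"zq":76}
After op 8 (add /okt 38): {"feq":70,"mum":57,"okt":38,"q":77,"x":96,"zq":76}
After op 9 (replace /q 36): {"feq":70,"mum":57,"okt":38,"q":36,"x":96,"zq":76}
After op 10 (add /q 83): {"feq":70,"mum":57,"okt":38,"q":83,"x":96,"zq":76}
After op 11 (remove /x): {"feq":70,"mum":57,"okt":38,"q":83,"zq":76}
After op 12 (replace /zq 87): {"feq":70,"mum":57,"okt":38,"q":83,"zq":87}
After op 13 (add /mum 12): {"feq":70,"mum":12,"okt":38,"q":83,"zq":87}
After op 14 (add /q 53): {"feq":70,"mum":12,"okt":38,"q":53,"zq":87}
After op 15 (add /m 85): {"feq":70,"m":85,"mum":12,"okt":38,"q":53,"zq":87}
After op 16 (add /egz 58): {"egz":58,"feq":70,"m":85,"mum":12,"okt":38,"q":53,"zq":87}
After op 17 (add /gn 78): {"egz":58,"feq":70,"gn":78,"m":85,"mum":12,"okt":38,"q":53,"zq":87}
After op 18 (replace /q 62): {"egz":58,"feq":70,"gn":78,"m":85,"mum":12,"okt":38,"q":62,"zq":87}
After op 19 (remove /m): {"egz":58,"feq":70,"gn":78,"mum":12,"okt":38,"q":62,"zq":87}
After op 20 (replace /okt 28): {"egz":58,"feq":70,"gn":78,"mum":12,"okt":28,"q":62,"zq":87}
After op 21 (add /qic 46): {"egz":58,"feq":70,"gn":78,"mum":12,"okt":28,"q":62,"qic":46,"zq":87}
After op 22 (add /q 92): {"egz":58,"feq":70,"gn":78,"mum":12,"okt":28,"q":92,"qic":46,"zq":87}
After op 23 (add /gny 27): {"egz":58,"feq":70,"gn":78,"gny":27,"mum":12,"okt":28,"q":92,"qic":46,"zq":87}
After op 24 (add /pl 33): {"egz":58,"feq":70,"gn":78,"gny":27,"mum":12,"okt":28,"pl":33,"q":92,"qic":46,"zq":87}
After op 25 (remove /zq): {"egz":58,"feq":70,"gn":78,"gny":27,"mum":12,"okt":28,"pl":33,"q":92,"qic":46}
Value at /q: 92

Answer: 92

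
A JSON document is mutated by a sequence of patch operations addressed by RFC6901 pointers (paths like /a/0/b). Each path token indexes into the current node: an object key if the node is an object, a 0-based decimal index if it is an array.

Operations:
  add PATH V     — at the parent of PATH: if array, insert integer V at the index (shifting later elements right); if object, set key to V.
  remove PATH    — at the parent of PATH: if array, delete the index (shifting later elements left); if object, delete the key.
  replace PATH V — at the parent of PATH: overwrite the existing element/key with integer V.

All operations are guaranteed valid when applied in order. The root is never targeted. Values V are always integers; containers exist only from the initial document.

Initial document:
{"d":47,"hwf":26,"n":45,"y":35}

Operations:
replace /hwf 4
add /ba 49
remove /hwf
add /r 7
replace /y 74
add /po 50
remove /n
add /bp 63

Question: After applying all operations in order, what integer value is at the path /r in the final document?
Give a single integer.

Answer: 7

Derivation:
After op 1 (replace /hwf 4): {"d":47,"hwf":4,"n":45,"y":35}
After op 2 (add /ba 49): {"ba":49,"d":47,"hwf":4,"n":45,"y":35}
After op 3 (remove /hwf): {"ba":49,"d":47,"n":45,"y":35}
After op 4 (add /r 7): {"ba":49,"d":47,"n":45,"r":7,"y":35}
After op 5 (replace /y 74): {"ba":49,"d":47,"n":45,"r":7,"y":74}
After op 6 (add /po 50): {"ba":49,"d":47,"n":45,"po":50,"r":7,"y":74}
After op 7 (remove /n): {"ba":49,"d":47,"po":50,"r":7,"y":74}
After op 8 (add /bp 63): {"ba":49,"bp":63,"d":47,"po":50,"r":7,"y":74}
Value at /r: 7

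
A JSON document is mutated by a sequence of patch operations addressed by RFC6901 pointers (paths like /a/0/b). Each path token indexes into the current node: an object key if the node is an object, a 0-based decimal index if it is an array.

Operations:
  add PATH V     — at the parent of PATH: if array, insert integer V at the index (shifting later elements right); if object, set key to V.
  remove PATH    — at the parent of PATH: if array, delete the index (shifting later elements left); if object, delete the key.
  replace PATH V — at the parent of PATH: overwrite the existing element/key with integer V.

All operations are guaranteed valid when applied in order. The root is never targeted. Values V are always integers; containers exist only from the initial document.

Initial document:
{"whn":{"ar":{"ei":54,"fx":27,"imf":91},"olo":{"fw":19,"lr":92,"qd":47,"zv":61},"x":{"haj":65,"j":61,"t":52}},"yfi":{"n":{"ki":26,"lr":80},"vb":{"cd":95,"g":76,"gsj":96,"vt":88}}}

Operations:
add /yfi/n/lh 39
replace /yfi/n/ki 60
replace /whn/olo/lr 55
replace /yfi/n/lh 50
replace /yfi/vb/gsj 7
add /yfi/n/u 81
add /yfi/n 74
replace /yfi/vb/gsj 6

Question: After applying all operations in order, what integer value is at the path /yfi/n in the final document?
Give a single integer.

Answer: 74

Derivation:
After op 1 (add /yfi/n/lh 39): {"whn":{"ar":{"ei":54,"fx":27,"imf":91},"olo":{"fw":19,"lr":92,"qd":47,"zv":61},"x":{"haj":65,"j":61,"t":52}},"yfi":{"n":{"ki":26,"lh":39,"lr":80},"vb":{"cd":95,"g":76,"gsj":96,"vt":88}}}
After op 2 (replace /yfi/n/ki 60): {"whn":{"ar":{"ei":54,"fx":27,"imf":91},"olo":{"fw":19,"lr":92,"qd":47,"zv":61},"x":{"haj":65,"j":61,"t":52}},"yfi":{"n":{"ki":60,"lh":39,"lr":80},"vb":{"cd":95,"g":76,"gsj":96,"vt":88}}}
After op 3 (replace /whn/olo/lr 55): {"whn":{"ar":{"ei":54,"fx":27,"imf":91},"olo":{"fw":19,"lr":55,"qd":47,"zv":61},"x":{"haj":65,"j":61,"t":52}},"yfi":{"n":{"ki":60,"lh":39,"lr":80},"vb":{"cd":95,"g":76,"gsj":96,"vt":88}}}
After op 4 (replace /yfi/n/lh 50): {"whn":{"ar":{"ei":54,"fx":27,"imf":91},"olo":{"fw":19,"lr":55,"qd":47,"zv":61},"x":{"haj":65,"j":61,"t":52}},"yfi":{"n":{"ki":60,"lh":50,"lr":80},"vb":{"cd":95,"g":76,"gsj":96,"vt":88}}}
After op 5 (replace /yfi/vb/gsj 7): {"whn":{"ar":{"ei":54,"fx":27,"imf":91},"olo":{"fw":19,"lr":55,"qd":47,"zv":61},"x":{"haj":65,"j":61,"t":52}},"yfi":{"n":{"ki":60,"lh":50,"lr":80},"vb":{"cd":95,"g":76,"gsj":7,"vt":88}}}
After op 6 (add /yfi/n/u 81): {"whn":{"ar":{"ei":54,"fx":27,"imf":91},"olo":{"fw":19,"lr":55,"qd":47,"zv":61},"x":{"haj":65,"j":61,"t":52}},"yfi":{"n":{"ki":60,"lh":50,"lr":80,"u":81},"vb":{"cd":95,"g":76,"gsj":7,"vt":88}}}
After op 7 (add /yfi/n 74): {"whn":{"ar":{"ei":54,"fx":27,"imf":91},"olo":{"fw":19,"lr":55,"qd":47,"zv":61},"x":{"haj":65,"j":61,"t":52}},"yfi":{"n":74,"vb":{"cd":95,"g":76,"gsj":7,"vt":88}}}
After op 8 (replace /yfi/vb/gsj 6): {"whn":{"ar":{"ei":54,"fx":27,"imf":91},"olo":{"fw":19,"lr":55,"qd":47,"zv":61},"x":{"haj":65,"j":61,"t":52}},"yfi":{"n":74,"vb":{"cd":95,"g":76,"gsj":6,"vt":88}}}
Value at /yfi/n: 74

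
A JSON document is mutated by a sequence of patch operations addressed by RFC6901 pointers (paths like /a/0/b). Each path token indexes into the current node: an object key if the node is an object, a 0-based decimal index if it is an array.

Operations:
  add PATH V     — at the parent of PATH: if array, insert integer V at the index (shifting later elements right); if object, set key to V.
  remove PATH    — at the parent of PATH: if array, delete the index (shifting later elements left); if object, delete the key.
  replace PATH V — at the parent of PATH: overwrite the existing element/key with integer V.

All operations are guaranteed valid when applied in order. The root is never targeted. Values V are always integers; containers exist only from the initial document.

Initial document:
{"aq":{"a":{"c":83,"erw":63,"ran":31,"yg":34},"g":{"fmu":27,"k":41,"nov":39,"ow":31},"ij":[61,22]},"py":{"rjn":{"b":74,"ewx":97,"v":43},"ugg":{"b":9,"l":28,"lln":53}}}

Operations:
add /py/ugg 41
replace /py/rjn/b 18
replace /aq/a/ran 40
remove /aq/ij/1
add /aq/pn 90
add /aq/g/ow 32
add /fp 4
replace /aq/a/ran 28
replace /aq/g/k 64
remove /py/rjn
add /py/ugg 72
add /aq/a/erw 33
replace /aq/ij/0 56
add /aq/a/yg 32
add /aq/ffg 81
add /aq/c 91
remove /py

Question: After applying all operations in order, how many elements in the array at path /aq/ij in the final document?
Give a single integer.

After op 1 (add /py/ugg 41): {"aq":{"a":{"c":83,"erw":63,"ran":31,"yg":34},"g":{"fmu":27,"k":41,"nov":39,"ow":31},"ij":[61,22]},"py":{"rjn":{"b":74,"ewx":97,"v":43},"ugg":41}}
After op 2 (replace /py/rjn/b 18): {"aq":{"a":{"c":83,"erw":63,"ran":31,"yg":34},"g":{"fmu":27,"k":41,"nov":39,"ow":31},"ij":[61,22]},"py":{"rjn":{"b":18,"ewx":97,"v":43},"ugg":41}}
After op 3 (replace /aq/a/ran 40): {"aq":{"a":{"c":83,"erw":63,"ran":40,"yg":34},"g":{"fmu":27,"k":41,"nov":39,"ow":31},"ij":[61,22]},"py":{"rjn":{"b":18,"ewx":97,"v":43},"ugg":41}}
After op 4 (remove /aq/ij/1): {"aq":{"a":{"c":83,"erw":63,"ran":40,"yg":34},"g":{"fmu":27,"k":41,"nov":39,"ow":31},"ij":[61]},"py":{"rjn":{"b":18,"ewx":97,"v":43},"ugg":41}}
After op 5 (add /aq/pn 90): {"aq":{"a":{"c":83,"erw":63,"ran":40,"yg":34},"g":{"fmu":27,"k":41,"nov":39,"ow":31},"ij":[61],"pn":90},"py":{"rjn":{"b":18,"ewx":97,"v":43},"ugg":41}}
After op 6 (add /aq/g/ow 32): {"aq":{"a":{"c":83,"erw":63,"ran":40,"yg":34},"g":{"fmu":27,"k":41,"nov":39,"ow":32},"ij":[61],"pn":90},"py":{"rjn":{"b":18,"ewx":97,"v":43},"ugg":41}}
After op 7 (add /fp 4): {"aq":{"a":{"c":83,"erw":63,"ran":40,"yg":34},"g":{"fmu":27,"k":41,"nov":39,"ow":32},"ij":[61],"pn":90},"fp":4,"py":{"rjn":{"b":18,"ewx":97,"v":43},"ugg":41}}
After op 8 (replace /aq/a/ran 28): {"aq":{"a":{"c":83,"erw":63,"ran":28,"yg":34},"g":{"fmu":27,"k":41,"nov":39,"ow":32},"ij":[61],"pn":90},"fp":4,"py":{"rjn":{"b":18,"ewx":97,"v":43},"ugg":41}}
After op 9 (replace /aq/g/k 64): {"aq":{"a":{"c":83,"erw":63,"ran":28,"yg":34},"g":{"fmu":27,"k":64,"nov":39,"ow":32},"ij":[61],"pn":90},"fp":4,"py":{"rjn":{"b":18,"ewx":97,"v":43},"ugg":41}}
After op 10 (remove /py/rjn): {"aq":{"a":{"c":83,"erw":63,"ran":28,"yg":34},"g":{"fmu":27,"k":64,"nov":39,"ow":32},"ij":[61],"pn":90},"fp":4,"py":{"ugg":41}}
After op 11 (add /py/ugg 72): {"aq":{"a":{"c":83,"erw":63,"ran":28,"yg":34},"g":{"fmu":27,"k":64,"nov":39,"ow":32},"ij":[61],"pn":90},"fp":4,"py":{"ugg":72}}
After op 12 (add /aq/a/erw 33): {"aq":{"a":{"c":83,"erw":33,"ran":28,"yg":34},"g":{"fmu":27,"k":64,"nov":39,"ow":32},"ij":[61],"pn":90},"fp":4,"py":{"ugg":72}}
After op 13 (replace /aq/ij/0 56): {"aq":{"a":{"c":83,"erw":33,"ran":28,"yg":34},"g":{"fmu":27,"k":64,"nov":39,"ow":32},"ij":[56],"pn":90},"fp":4,"py":{"ugg":72}}
After op 14 (add /aq/a/yg 32): {"aq":{"a":{"c":83,"erw":33,"ran":28,"yg":32},"g":{"fmu":27,"k":64,"nov":39,"ow":32},"ij":[56],"pn":90},"fp":4,"py":{"ugg":72}}
After op 15 (add /aq/ffg 81): {"aq":{"a":{"c":83,"erw":33,"ran":28,"yg":32},"ffg":81,"g":{"fmu":27,"k":64,"nov":39,"ow":32},"ij":[56],"pn":90},"fp":4,"py":{"ugg":72}}
After op 16 (add /aq/c 91): {"aq":{"a":{"c":83,"erw":33,"ran":28,"yg":32},"c":91,"ffg":81,"g":{"fmu":27,"k":64,"nov":39,"ow":32},"ij":[56],"pn":90},"fp":4,"py":{"ugg":72}}
After op 17 (remove /py): {"aq":{"a":{"c":83,"erw":33,"ran":28,"yg":32},"c":91,"ffg":81,"g":{"fmu":27,"k":64,"nov":39,"ow":32},"ij":[56],"pn":90},"fp":4}
Size at path /aq/ij: 1

Answer: 1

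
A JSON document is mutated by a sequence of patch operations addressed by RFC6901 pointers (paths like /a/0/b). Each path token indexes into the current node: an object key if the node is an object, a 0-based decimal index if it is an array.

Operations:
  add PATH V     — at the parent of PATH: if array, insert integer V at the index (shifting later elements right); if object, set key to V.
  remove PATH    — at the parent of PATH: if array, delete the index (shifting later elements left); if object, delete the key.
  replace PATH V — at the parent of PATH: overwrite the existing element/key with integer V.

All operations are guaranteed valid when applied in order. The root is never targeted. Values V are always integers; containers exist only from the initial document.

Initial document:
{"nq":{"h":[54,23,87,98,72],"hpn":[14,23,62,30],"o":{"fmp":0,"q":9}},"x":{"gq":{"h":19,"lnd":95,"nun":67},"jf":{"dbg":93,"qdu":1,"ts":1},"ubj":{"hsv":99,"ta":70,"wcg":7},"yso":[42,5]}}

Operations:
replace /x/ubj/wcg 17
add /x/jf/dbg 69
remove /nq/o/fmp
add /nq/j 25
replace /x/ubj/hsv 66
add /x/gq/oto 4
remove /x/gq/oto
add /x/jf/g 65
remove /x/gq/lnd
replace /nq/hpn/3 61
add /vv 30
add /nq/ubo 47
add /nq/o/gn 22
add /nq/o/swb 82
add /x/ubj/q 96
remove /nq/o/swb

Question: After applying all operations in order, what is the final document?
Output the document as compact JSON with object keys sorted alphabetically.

Answer: {"nq":{"h":[54,23,87,98,72],"hpn":[14,23,62,61],"j":25,"o":{"gn":22,"q":9},"ubo":47},"vv":30,"x":{"gq":{"h":19,"nun":67},"jf":{"dbg":69,"g":65,"qdu":1,"ts":1},"ubj":{"hsv":66,"q":96,"ta":70,"wcg":17},"yso":[42,5]}}

Derivation:
After op 1 (replace /x/ubj/wcg 17): {"nq":{"h":[54,23,87,98,72],"hpn":[14,23,62,30],"o":{"fmp":0,"q":9}},"x":{"gq":{"h":19,"lnd":95,"nun":67},"jf":{"dbg":93,"qdu":1,"ts":1},"ubj":{"hsv":99,"ta":70,"wcg":17},"yso":[42,5]}}
After op 2 (add /x/jf/dbg 69): {"nq":{"h":[54,23,87,98,72],"hpn":[14,23,62,30],"o":{"fmp":0,"q":9}},"x":{"gq":{"h":19,"lnd":95,"nun":67},"jf":{"dbg":69,"qdu":1,"ts":1},"ubj":{"hsv":99,"ta":70,"wcg":17},"yso":[42,5]}}
After op 3 (remove /nq/o/fmp): {"nq":{"h":[54,23,87,98,72],"hpn":[14,23,62,30],"o":{"q":9}},"x":{"gq":{"h":19,"lnd":95,"nun":67},"jf":{"dbg":69,"qdu":1,"ts":1},"ubj":{"hsv":99,"ta":70,"wcg":17},"yso":[42,5]}}
After op 4 (add /nq/j 25): {"nq":{"h":[54,23,87,98,72],"hpn":[14,23,62,30],"j":25,"o":{"q":9}},"x":{"gq":{"h":19,"lnd":95,"nun":67},"jf":{"dbg":69,"qdu":1,"ts":1},"ubj":{"hsv":99,"ta":70,"wcg":17},"yso":[42,5]}}
After op 5 (replace /x/ubj/hsv 66): {"nq":{"h":[54,23,87,98,72],"hpn":[14,23,62,30],"j":25,"o":{"q":9}},"x":{"gq":{"h":19,"lnd":95,"nun":67},"jf":{"dbg":69,"qdu":1,"ts":1},"ubj":{"hsv":66,"ta":70,"wcg":17},"yso":[42,5]}}
After op 6 (add /x/gq/oto 4): {"nq":{"h":[54,23,87,98,72],"hpn":[14,23,62,30],"j":25,"o":{"q":9}},"x":{"gq":{"h":19,"lnd":95,"nun":67,"oto":4},"jf":{"dbg":69,"qdu":1,"ts":1},"ubj":{"hsv":66,"ta":70,"wcg":17},"yso":[42,5]}}
After op 7 (remove /x/gq/oto): {"nq":{"h":[54,23,87,98,72],"hpn":[14,23,62,30],"j":25,"o":{"q":9}},"x":{"gq":{"h":19,"lnd":95,"nun":67},"jf":{"dbg":69,"qdu":1,"ts":1},"ubj":{"hsv":66,"ta":70,"wcg":17},"yso":[42,5]}}
After op 8 (add /x/jf/g 65): {"nq":{"h":[54,23,87,98,72],"hpn":[14,23,62,30],"j":25,"o":{"q":9}},"x":{"gq":{"h":19,"lnd":95,"nun":67},"jf":{"dbg":69,"g":65,"qdu":1,"ts":1},"ubj":{"hsv":66,"ta":70,"wcg":17},"yso":[42,5]}}
After op 9 (remove /x/gq/lnd): {"nq":{"h":[54,23,87,98,72],"hpn":[14,23,62,30],"j":25,"o":{"q":9}},"x":{"gq":{"h":19,"nun":67},"jf":{"dbg":69,"g":65,"qdu":1,"ts":1},"ubj":{"hsv":66,"ta":70,"wcg":17},"yso":[42,5]}}
After op 10 (replace /nq/hpn/3 61): {"nq":{"h":[54,23,87,98,72],"hpn":[14,23,62,61],"j":25,"o":{"q":9}},"x":{"gq":{"h":19,"nun":67},"jf":{"dbg":69,"g":65,"qdu":1,"ts":1},"ubj":{"hsv":66,"ta":70,"wcg":17},"yso":[42,5]}}
After op 11 (add /vv 30): {"nq":{"h":[54,23,87,98,72],"hpn":[14,23,62,61],"j":25,"o":{"q":9}},"vv":30,"x":{"gq":{"h":19,"nun":67},"jf":{"dbg":69,"g":65,"qdu":1,"ts":1},"ubj":{"hsv":66,"ta":70,"wcg":17},"yso":[42,5]}}
After op 12 (add /nq/ubo 47): {"nq":{"h":[54,23,87,98,72],"hpn":[14,23,62,61],"j":25,"o":{"q":9},"ubo":47},"vv":30,"x":{"gq":{"h":19,"nun":67},"jf":{"dbg":69,"g":65,"qdu":1,"ts":1},"ubj":{"hsv":66,"ta":70,"wcg":17},"yso":[42,5]}}
After op 13 (add /nq/o/gn 22): {"nq":{"h":[54,23,87,98,72],"hpn":[14,23,62,61],"j":25,"o":{"gn":22,"q":9},"ubo":47},"vv":30,"x":{"gq":{"h":19,"nun":67},"jf":{"dbg":69,"g":65,"qdu":1,"ts":1},"ubj":{"hsv":66,"ta":70,"wcg":17},"yso":[42,5]}}
After op 14 (add /nq/o/swb 82): {"nq":{"h":[54,23,87,98,72],"hpn":[14,23,62,61],"j":25,"o":{"gn":22,"q":9,"swb":82},"ubo":47},"vv":30,"x":{"gq":{"h":19,"nun":67},"jf":{"dbg":69,"g":65,"qdu":1,"ts":1},"ubj":{"hsv":66,"ta":70,"wcg":17},"yso":[42,5]}}
After op 15 (add /x/ubj/q 96): {"nq":{"h":[54,23,87,98,72],"hpn":[14,23,62,61],"j":25,"o":{"gn":22,"q":9,"swb":82},"ubo":47},"vv":30,"x":{"gq":{"h":19,"nun":67},"jf":{"dbg":69,"g":65,"qdu":1,"ts":1},"ubj":{"hsv":66,"q":96,"ta":70,"wcg":17},"yso":[42,5]}}
After op 16 (remove /nq/o/swb): {"nq":{"h":[54,23,87,98,72],"hpn":[14,23,62,61],"j":25,"o":{"gn":22,"q":9},"ubo":47},"vv":30,"x":{"gq":{"h":19,"nun":67},"jf":{"dbg":69,"g":65,"qdu":1,"ts":1},"ubj":{"hsv":66,"q":96,"ta":70,"wcg":17},"yso":[42,5]}}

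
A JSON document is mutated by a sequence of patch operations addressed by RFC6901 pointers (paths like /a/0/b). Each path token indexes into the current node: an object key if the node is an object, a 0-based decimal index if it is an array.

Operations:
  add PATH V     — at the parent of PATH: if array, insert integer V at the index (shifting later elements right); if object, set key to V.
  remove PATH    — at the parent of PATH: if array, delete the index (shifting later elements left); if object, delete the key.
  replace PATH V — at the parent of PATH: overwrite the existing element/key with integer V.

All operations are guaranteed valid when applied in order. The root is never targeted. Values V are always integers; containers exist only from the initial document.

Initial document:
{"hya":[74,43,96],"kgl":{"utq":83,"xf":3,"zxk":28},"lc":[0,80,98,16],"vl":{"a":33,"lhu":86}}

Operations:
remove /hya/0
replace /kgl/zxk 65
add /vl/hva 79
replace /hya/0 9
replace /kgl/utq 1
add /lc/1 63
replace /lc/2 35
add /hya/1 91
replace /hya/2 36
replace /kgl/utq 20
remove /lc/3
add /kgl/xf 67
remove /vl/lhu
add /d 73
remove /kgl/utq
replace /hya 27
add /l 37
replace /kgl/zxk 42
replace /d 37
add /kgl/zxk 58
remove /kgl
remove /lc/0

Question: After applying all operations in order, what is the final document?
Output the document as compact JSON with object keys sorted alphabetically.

After op 1 (remove /hya/0): {"hya":[43,96],"kgl":{"utq":83,"xf":3,"zxk":28},"lc":[0,80,98,16],"vl":{"a":33,"lhu":86}}
After op 2 (replace /kgl/zxk 65): {"hya":[43,96],"kgl":{"utq":83,"xf":3,"zxk":65},"lc":[0,80,98,16],"vl":{"a":33,"lhu":86}}
After op 3 (add /vl/hva 79): {"hya":[43,96],"kgl":{"utq":83,"xf":3,"zxk":65},"lc":[0,80,98,16],"vl":{"a":33,"hva":79,"lhu":86}}
After op 4 (replace /hya/0 9): {"hya":[9,96],"kgl":{"utq":83,"xf":3,"zxk":65},"lc":[0,80,98,16],"vl":{"a":33,"hva":79,"lhu":86}}
After op 5 (replace /kgl/utq 1): {"hya":[9,96],"kgl":{"utq":1,"xf":3,"zxk":65},"lc":[0,80,98,16],"vl":{"a":33,"hva":79,"lhu":86}}
After op 6 (add /lc/1 63): {"hya":[9,96],"kgl":{"utq":1,"xf":3,"zxk":65},"lc":[0,63,80,98,16],"vl":{"a":33,"hva":79,"lhu":86}}
After op 7 (replace /lc/2 35): {"hya":[9,96],"kgl":{"utq":1,"xf":3,"zxk":65},"lc":[0,63,35,98,16],"vl":{"a":33,"hva":79,"lhu":86}}
After op 8 (add /hya/1 91): {"hya":[9,91,96],"kgl":{"utq":1,"xf":3,"zxk":65},"lc":[0,63,35,98,16],"vl":{"a":33,"hva":79,"lhu":86}}
After op 9 (replace /hya/2 36): {"hya":[9,91,36],"kgl":{"utq":1,"xf":3,"zxk":65},"lc":[0,63,35,98,16],"vl":{"a":33,"hva":79,"lhu":86}}
After op 10 (replace /kgl/utq 20): {"hya":[9,91,36],"kgl":{"utq":20,"xf":3,"zxk":65},"lc":[0,63,35,98,16],"vl":{"a":33,"hva":79,"lhu":86}}
After op 11 (remove /lc/3): {"hya":[9,91,36],"kgl":{"utq":20,"xf":3,"zxk":65},"lc":[0,63,35,16],"vl":{"a":33,"hva":79,"lhu":86}}
After op 12 (add /kgl/xf 67): {"hya":[9,91,36],"kgl":{"utq":20,"xf":67,"zxk":65},"lc":[0,63,35,16],"vl":{"a":33,"hva":79,"lhu":86}}
After op 13 (remove /vl/lhu): {"hya":[9,91,36],"kgl":{"utq":20,"xf":67,"zxk":65},"lc":[0,63,35,16],"vl":{"a":33,"hva":79}}
After op 14 (add /d 73): {"d":73,"hya":[9,91,36],"kgl":{"utq":20,"xf":67,"zxk":65},"lc":[0,63,35,16],"vl":{"a":33,"hva":79}}
After op 15 (remove /kgl/utq): {"d":73,"hya":[9,91,36],"kgl":{"xf":67,"zxk":65},"lc":[0,63,35,16],"vl":{"a":33,"hva":79}}
After op 16 (replace /hya 27): {"d":73,"hya":27,"kgl":{"xf":67,"zxk":65},"lc":[0,63,35,16],"vl":{"a":33,"hva":79}}
After op 17 (add /l 37): {"d":73,"hya":27,"kgl":{"xf":67,"zxk":65},"l":37,"lc":[0,63,35,16],"vl":{"a":33,"hva":79}}
After op 18 (replace /kgl/zxk 42): {"d":73,"hya":27,"kgl":{"xf":67,"zxk":42},"l":37,"lc":[0,63,35,16],"vl":{"a":33,"hva":79}}
After op 19 (replace /d 37): {"d":37,"hya":27,"kgl":{"xf":67,"zxk":42},"l":37,"lc":[0,63,35,16],"vl":{"a":33,"hva":79}}
After op 20 (add /kgl/zxk 58): {"d":37,"hya":27,"kgl":{"xf":67,"zxk":58},"l":37,"lc":[0,63,35,16],"vl":{"a":33,"hva":79}}
After op 21 (remove /kgl): {"d":37,"hya":27,"l":37,"lc":[0,63,35,16],"vl":{"a":33,"hva":79}}
After op 22 (remove /lc/0): {"d":37,"hya":27,"l":37,"lc":[63,35,16],"vl":{"a":33,"hva":79}}

Answer: {"d":37,"hya":27,"l":37,"lc":[63,35,16],"vl":{"a":33,"hva":79}}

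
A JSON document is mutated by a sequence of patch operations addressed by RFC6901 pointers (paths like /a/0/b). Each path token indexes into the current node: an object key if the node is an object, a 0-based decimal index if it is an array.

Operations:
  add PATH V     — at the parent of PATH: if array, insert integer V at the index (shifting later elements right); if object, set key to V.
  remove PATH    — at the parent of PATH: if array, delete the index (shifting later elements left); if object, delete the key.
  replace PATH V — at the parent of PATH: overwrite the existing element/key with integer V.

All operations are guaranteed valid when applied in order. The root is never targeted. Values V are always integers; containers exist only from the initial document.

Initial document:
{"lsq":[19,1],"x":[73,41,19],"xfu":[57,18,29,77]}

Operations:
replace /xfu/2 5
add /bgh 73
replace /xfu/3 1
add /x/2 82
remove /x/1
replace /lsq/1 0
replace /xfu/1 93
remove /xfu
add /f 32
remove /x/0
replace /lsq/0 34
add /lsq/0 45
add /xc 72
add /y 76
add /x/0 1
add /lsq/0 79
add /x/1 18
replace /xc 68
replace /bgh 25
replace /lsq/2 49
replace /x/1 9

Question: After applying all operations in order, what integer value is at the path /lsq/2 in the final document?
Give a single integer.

Answer: 49

Derivation:
After op 1 (replace /xfu/2 5): {"lsq":[19,1],"x":[73,41,19],"xfu":[57,18,5,77]}
After op 2 (add /bgh 73): {"bgh":73,"lsq":[19,1],"x":[73,41,19],"xfu":[57,18,5,77]}
After op 3 (replace /xfu/3 1): {"bgh":73,"lsq":[19,1],"x":[73,41,19],"xfu":[57,18,5,1]}
After op 4 (add /x/2 82): {"bgh":73,"lsq":[19,1],"x":[73,41,82,19],"xfu":[57,18,5,1]}
After op 5 (remove /x/1): {"bgh":73,"lsq":[19,1],"x":[73,82,19],"xfu":[57,18,5,1]}
After op 6 (replace /lsq/1 0): {"bgh":73,"lsq":[19,0],"x":[73,82,19],"xfu":[57,18,5,1]}
After op 7 (replace /xfu/1 93): {"bgh":73,"lsq":[19,0],"x":[73,82,19],"xfu":[57,93,5,1]}
After op 8 (remove /xfu): {"bgh":73,"lsq":[19,0],"x":[73,82,19]}
After op 9 (add /f 32): {"bgh":73,"f":32,"lsq":[19,0],"x":[73,82,19]}
After op 10 (remove /x/0): {"bgh":73,"f":32,"lsq":[19,0],"x":[82,19]}
After op 11 (replace /lsq/0 34): {"bgh":73,"f":32,"lsq":[34,0],"x":[82,19]}
After op 12 (add /lsq/0 45): {"bgh":73,"f":32,"lsq":[45,34,0],"x":[82,19]}
After op 13 (add /xc 72): {"bgh":73,"f":32,"lsq":[45,34,0],"x":[82,19],"xc":72}
After op 14 (add /y 76): {"bgh":73,"f":32,"lsq":[45,34,0],"x":[82,19],"xc":72,"y":76}
After op 15 (add /x/0 1): {"bgh":73,"f":32,"lsq":[45,34,0],"x":[1,82,19],"xc":72,"y":76}
After op 16 (add /lsq/0 79): {"bgh":73,"f":32,"lsq":[79,45,34,0],"x":[1,82,19],"xc":72,"y":76}
After op 17 (add /x/1 18): {"bgh":73,"f":32,"lsq":[79,45,34,0],"x":[1,18,82,19],"xc":72,"y":76}
After op 18 (replace /xc 68): {"bgh":73,"f":32,"lsq":[79,45,34,0],"x":[1,18,82,19],"xc":68,"y":76}
After op 19 (replace /bgh 25): {"bgh":25,"f":32,"lsq":[79,45,34,0],"x":[1,18,82,19],"xc":68,"y":76}
After op 20 (replace /lsq/2 49): {"bgh":25,"f":32,"lsq":[79,45,49,0],"x":[1,18,82,19],"xc":68,"y":76}
After op 21 (replace /x/1 9): {"bgh":25,"f":32,"lsq":[79,45,49,0],"x":[1,9,82,19],"xc":68,"y":76}
Value at /lsq/2: 49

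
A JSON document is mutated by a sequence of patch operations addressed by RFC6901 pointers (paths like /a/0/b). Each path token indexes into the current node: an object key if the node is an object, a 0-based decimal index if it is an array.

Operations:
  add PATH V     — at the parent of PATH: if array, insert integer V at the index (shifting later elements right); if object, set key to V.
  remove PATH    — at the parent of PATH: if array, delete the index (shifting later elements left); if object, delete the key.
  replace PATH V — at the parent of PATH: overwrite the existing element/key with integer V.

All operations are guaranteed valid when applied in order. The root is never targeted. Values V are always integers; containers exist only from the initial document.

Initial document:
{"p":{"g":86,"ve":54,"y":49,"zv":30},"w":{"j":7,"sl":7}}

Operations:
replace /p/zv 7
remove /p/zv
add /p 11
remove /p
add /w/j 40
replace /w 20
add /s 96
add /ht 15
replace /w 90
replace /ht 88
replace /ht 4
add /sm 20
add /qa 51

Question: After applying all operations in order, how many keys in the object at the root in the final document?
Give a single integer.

Answer: 5

Derivation:
After op 1 (replace /p/zv 7): {"p":{"g":86,"ve":54,"y":49,"zv":7},"w":{"j":7,"sl":7}}
After op 2 (remove /p/zv): {"p":{"g":86,"ve":54,"y":49},"w":{"j":7,"sl":7}}
After op 3 (add /p 11): {"p":11,"w":{"j":7,"sl":7}}
After op 4 (remove /p): {"w":{"j":7,"sl":7}}
After op 5 (add /w/j 40): {"w":{"j":40,"sl":7}}
After op 6 (replace /w 20): {"w":20}
After op 7 (add /s 96): {"s":96,"w":20}
After op 8 (add /ht 15): {"ht":15,"s":96,"w":20}
After op 9 (replace /w 90): {"ht":15,"s":96,"w":90}
After op 10 (replace /ht 88): {"ht":88,"s":96,"w":90}
After op 11 (replace /ht 4): {"ht":4,"s":96,"w":90}
After op 12 (add /sm 20): {"ht":4,"s":96,"sm":20,"w":90}
After op 13 (add /qa 51): {"ht":4,"qa":51,"s":96,"sm":20,"w":90}
Size at the root: 5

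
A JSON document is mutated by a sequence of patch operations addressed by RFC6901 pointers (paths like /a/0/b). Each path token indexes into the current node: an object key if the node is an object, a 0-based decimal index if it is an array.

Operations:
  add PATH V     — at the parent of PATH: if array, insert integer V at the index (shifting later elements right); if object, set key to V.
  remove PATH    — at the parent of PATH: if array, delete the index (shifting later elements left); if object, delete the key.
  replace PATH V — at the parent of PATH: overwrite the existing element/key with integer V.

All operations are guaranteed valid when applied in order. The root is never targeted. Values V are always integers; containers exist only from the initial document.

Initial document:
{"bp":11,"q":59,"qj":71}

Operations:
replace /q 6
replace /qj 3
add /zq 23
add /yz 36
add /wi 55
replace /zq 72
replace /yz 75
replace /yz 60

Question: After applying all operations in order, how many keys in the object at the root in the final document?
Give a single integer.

After op 1 (replace /q 6): {"bp":11,"q":6,"qj":71}
After op 2 (replace /qj 3): {"bp":11,"q":6,"qj":3}
After op 3 (add /zq 23): {"bp":11,"q":6,"qj":3,"zq":23}
After op 4 (add /yz 36): {"bp":11,"q":6,"qj":3,"yz":36,"zq":23}
After op 5 (add /wi 55): {"bp":11,"q":6,"qj":3,"wi":55,"yz":36,"zq":23}
After op 6 (replace /zq 72): {"bp":11,"q":6,"qj":3,"wi":55,"yz":36,"zq":72}
After op 7 (replace /yz 75): {"bp":11,"q":6,"qj":3,"wi":55,"yz":75,"zq":72}
After op 8 (replace /yz 60): {"bp":11,"q":6,"qj":3,"wi":55,"yz":60,"zq":72}
Size at the root: 6

Answer: 6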